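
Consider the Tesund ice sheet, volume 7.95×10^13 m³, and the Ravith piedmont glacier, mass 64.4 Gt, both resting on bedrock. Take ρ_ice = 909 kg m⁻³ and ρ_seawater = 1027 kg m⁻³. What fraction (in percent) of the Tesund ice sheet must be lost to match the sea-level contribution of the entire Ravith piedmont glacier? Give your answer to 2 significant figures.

≈ 0.089 %

Equal sea-level rise means equal mass of meltwater, i.e. equal mass of ice lost.
Ice mass of Ravith: 6.440×10^13 kg; ice mass of Tesund: 7.227×10^16 kg.
Fraction required = 6.440×10^13 / 7.227×10^16 = 8.91×10^-4 → 0.089 %.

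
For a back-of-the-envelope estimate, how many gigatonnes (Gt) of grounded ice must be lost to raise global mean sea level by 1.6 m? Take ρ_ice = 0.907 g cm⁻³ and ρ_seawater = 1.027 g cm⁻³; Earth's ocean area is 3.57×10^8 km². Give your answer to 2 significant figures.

Required water volume = Δh × A = 1.6 m × 3.57×10^14 m² = 5.712×10^14 m³.
ρ_w = 1.027 g cm⁻³ = 1027 kg m⁻³, so the mass of water = 5.712×10^14 m³ × 1027 kg m⁻³ = 5.866×10^17 kg = 5.9×10^5 Gt (and the same mass of ice, by conservation).

≈ 5.9×10^5 Gt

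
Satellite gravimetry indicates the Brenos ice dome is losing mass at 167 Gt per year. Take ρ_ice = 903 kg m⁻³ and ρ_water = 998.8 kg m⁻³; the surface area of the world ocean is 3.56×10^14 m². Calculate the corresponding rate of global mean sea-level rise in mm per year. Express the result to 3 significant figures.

ρ_w = 998.8 kg m⁻³. Annual water volume added = 167 Gt / ρ_w = 1.670×10^14 kg / 998.8 kg m⁻³ = 1.672×10^11 m³.
Δh per year = 1.672×10^11 / 3.56×10^14 = 4.70×10^-4 m = 0.470 mm.

≈ 0.470 mm/yr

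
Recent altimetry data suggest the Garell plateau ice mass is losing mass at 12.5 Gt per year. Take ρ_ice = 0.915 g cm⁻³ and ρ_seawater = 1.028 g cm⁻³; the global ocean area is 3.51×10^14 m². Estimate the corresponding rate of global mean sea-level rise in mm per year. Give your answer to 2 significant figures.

ρ_w = 1.028 g cm⁻³ = 1028 kg m⁻³. Annual water volume added = 12.5 Gt / ρ_w = 1.250×10^13 kg / 1028 kg m⁻³ = 1.216×10^10 m³.
Δh per year = 1.216×10^10 / 3.51×10^14 = 3.46×10^-5 m = 0.035 mm.

≈ 0.035 mm/yr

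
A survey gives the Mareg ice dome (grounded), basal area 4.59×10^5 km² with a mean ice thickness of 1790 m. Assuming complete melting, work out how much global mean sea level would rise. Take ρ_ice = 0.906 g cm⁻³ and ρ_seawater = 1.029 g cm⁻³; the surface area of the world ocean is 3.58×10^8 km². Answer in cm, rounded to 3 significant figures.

Mareg: ice volume = 4.59×10^5 km² × 1790 m = 8.216×10^5 km³; 8.216×10^5 × (906/1029) = 7.234×10^5 km³ of water.
Spread over 3.58×10^14 m² of ocean, Δh = 7.234×10^14 / 3.58×10^14 = 2.02 m = 202 cm.

≈ 202 cm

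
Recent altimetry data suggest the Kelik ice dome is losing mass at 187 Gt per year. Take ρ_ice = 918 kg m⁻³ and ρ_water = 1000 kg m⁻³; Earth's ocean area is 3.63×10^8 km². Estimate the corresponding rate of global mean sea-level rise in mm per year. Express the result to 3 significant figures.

ρ_w = 1000 kg m⁻³. Annual water volume added = 187 Gt / ρ_w = 1.870×10^14 kg / 1000 kg m⁻³ = 1.870×10^11 m³.
Δh per year = 1.870×10^11 / 3.63×10^14 = 5.15×10^-4 m = 0.515 mm.

≈ 0.515 mm/yr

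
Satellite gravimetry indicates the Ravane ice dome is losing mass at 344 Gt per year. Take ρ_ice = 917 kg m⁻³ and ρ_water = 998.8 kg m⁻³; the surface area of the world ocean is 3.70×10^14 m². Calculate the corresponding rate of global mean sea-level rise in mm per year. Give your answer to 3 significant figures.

ρ_w = 998.8 kg m⁻³. Annual water volume added = 344 Gt / ρ_w = 3.440×10^14 kg / 998.8 kg m⁻³ = 3.444×10^11 m³.
Δh per year = 3.444×10^11 / 3.70×10^14 = 9.31×10^-4 m = 0.931 mm.

≈ 0.931 mm/yr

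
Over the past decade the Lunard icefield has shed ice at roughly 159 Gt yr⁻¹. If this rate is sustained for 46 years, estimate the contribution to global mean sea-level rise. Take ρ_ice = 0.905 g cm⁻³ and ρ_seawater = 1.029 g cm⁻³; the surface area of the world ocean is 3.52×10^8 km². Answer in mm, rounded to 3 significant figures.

≈ 20.2 mm

Total mass lost = 159 Gt/yr × 46 yr = 7314 Gt = 7.314×10^15 kg.
ρ_w = 1.029 g cm⁻³ = 1029 kg m⁻³, so water volume = 7.314×10^15 / 1029 = 7.108×10^12 m³.
Δh = 7.108×10^12 / 3.52×10^14 = 0.0202 m = 20.2 mm.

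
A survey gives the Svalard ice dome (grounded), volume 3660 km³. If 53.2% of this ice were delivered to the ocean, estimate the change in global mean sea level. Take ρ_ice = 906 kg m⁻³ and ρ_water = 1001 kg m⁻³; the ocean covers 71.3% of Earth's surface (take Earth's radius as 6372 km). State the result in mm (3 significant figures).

≈ 4.84 mm

Svalard: 0.532 × 3660 km³ × (906/1001) = 1762 km³ of water.
Spread over 3.64×10^14 m² of ocean, Δh = 1.762×10^12 / 3.64×10^14 = 4.84×10^-3 m = 4.84 mm.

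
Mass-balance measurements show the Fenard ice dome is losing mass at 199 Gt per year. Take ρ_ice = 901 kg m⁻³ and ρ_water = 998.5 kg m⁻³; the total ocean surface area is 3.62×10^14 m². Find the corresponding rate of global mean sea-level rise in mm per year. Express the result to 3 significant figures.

≈ 0.551 mm/yr

ρ_w = 998.5 kg m⁻³. Annual water volume added = 199 Gt / ρ_w = 1.990×10^14 kg / 998.5 kg m⁻³ = 1.993×10^11 m³.
Δh per year = 1.993×10^11 / 3.62×10^14 = 5.51×10^-4 m = 0.551 mm.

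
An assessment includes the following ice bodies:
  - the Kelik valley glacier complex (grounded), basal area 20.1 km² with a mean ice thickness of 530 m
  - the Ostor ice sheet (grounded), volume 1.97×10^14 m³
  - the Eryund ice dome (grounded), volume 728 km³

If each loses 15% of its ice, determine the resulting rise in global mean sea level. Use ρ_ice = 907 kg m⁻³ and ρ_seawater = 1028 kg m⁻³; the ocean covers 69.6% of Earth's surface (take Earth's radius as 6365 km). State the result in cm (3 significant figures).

≈ 7.39 cm

Kelik: ice volume = 20.1 km² × 530 m = 10.65 km³; 0.15 × 10.65 × (907/1028) = 1.410 km³ of water.
Ostor: 0.15 × 1.97×10^14 m³ × (907/1028) = 2.607×10^13 m³ of water.
Eryund: 0.15 × 728 km³ × (907/1028) = 96.35 km³ of water.
Total added water ≈ 2.617×10^13 m³ over 3.54×10^14 m² → Δh = 0.0739 m = 7.39 cm.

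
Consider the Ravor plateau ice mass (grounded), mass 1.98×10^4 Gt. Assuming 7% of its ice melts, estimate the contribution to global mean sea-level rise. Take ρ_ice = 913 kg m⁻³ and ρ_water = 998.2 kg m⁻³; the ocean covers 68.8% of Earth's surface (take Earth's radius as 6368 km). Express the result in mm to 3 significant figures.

Ravor: 0.07 × 1.98×10^4 Gt = 1.386×10^15 kg; dividing by ρ_w = 998.2 kg m⁻³ gives 1.388×10^12 m³ of water.
Spread over 3.51×10^14 m² of ocean, Δh = 1.388×10^12 / 3.51×10^14 = 3.96×10^-3 m = 3.96 mm.

≈ 3.96 mm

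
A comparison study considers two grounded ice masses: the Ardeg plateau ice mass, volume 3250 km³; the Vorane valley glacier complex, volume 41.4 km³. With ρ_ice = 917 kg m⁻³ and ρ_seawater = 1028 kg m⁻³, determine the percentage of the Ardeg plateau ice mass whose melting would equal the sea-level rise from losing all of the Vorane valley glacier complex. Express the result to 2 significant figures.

Equal sea-level rise means equal mass of meltwater, i.e. equal mass of ice lost.
Ice mass of Vorane: 3.796×10^13 kg; ice mass of Ardeg: 2.980×10^15 kg.
Fraction required = 3.796×10^13 / 2.980×10^15 = 0.0127 → 1.3 %.

≈ 1.3 %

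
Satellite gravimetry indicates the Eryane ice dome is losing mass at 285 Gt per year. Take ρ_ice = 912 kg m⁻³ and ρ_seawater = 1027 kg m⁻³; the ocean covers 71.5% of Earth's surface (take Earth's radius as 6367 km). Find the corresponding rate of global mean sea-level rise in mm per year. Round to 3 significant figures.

≈ 0.762 mm/yr

ρ_w = 1027 kg m⁻³. Annual water volume added = 285 Gt / ρ_w = 2.850×10^14 kg / 1027 kg m⁻³ = 2.775×10^11 m³.
Δh per year = 2.775×10^11 / 3.64×10^14 = 7.62×10^-4 m = 0.762 mm.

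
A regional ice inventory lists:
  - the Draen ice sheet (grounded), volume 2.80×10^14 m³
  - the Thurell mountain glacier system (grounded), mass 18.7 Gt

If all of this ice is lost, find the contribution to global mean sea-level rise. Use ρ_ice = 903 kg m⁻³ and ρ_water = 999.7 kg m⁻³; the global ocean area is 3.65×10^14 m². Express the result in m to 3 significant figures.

≈ 0.693 m

Draen: 2.80×10^14 m³ × (903/999.7) = 2.529×10^14 m³ of water.
Thurell: 18.7 Gt = 1.870×10^13 kg; dividing by ρ_w = 999.7 kg m⁻³ gives 1.871×10^10 m³ of water.
Total added water ≈ 2.529×10^14 m³ over 3.65×10^14 m² → Δh = 0.693 m.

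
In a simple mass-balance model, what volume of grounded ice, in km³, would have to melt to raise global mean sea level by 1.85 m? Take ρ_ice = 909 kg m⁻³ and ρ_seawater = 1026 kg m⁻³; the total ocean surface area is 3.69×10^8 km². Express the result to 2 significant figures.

≈ 7.7×10^5 km³

Required water volume = Δh × A = 1.85 m × 3.69×10^14 m² = 6.826×10^14 m³ = 6.826×10^5 km³.
Ice volume = water volume × ρ_w/ρ_ice = 6.826×10^5 × 1026/909 = 7.7×10^5 km³.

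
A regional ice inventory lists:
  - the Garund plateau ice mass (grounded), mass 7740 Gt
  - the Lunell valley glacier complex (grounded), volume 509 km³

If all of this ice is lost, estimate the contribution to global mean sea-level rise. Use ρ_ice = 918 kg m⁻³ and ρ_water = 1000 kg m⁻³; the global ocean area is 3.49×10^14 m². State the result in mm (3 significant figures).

≈ 23.5 mm

Garund: 7740 Gt = 7.740×10^15 kg; dividing by ρ_w = 1000 kg m⁻³ gives 7.740×10^12 m³ of water.
Lunell: 509 km³ × (918/1000) = 467.3 km³ of water.
Total added water ≈ 8.207×10^12 m³ over 3.49×10^14 m² → Δh = 0.0235 m = 23.5 mm.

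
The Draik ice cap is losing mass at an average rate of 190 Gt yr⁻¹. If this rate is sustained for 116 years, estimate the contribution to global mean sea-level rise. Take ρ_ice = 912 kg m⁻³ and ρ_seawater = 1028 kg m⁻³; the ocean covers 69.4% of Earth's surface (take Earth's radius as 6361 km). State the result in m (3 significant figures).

Total mass lost = 190 Gt/yr × 116 yr = 2.204×10^4 Gt = 2.204×10^16 kg.
ρ_w = 1028 kg m⁻³, so water volume = 2.204×10^16 / 1028 = 2.144×10^13 m³.
Δh = 2.144×10^13 / 3.53×10^14 = 0.0608 m.

≈ 0.0608 m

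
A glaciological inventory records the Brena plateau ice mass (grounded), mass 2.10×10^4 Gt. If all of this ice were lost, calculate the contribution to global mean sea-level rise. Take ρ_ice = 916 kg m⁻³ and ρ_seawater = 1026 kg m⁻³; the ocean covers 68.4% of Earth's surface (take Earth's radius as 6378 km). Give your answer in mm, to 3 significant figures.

Brena: 2.10×10^4 Gt = 2.100×10^16 kg; dividing by ρ_w = 1026 kg m⁻³ gives 2.047×10^13 m³ of water.
Spread over 3.50×10^14 m² of ocean, Δh = 2.047×10^13 / 3.50×10^14 = 0.0585 m = 58.5 mm.

≈ 58.5 mm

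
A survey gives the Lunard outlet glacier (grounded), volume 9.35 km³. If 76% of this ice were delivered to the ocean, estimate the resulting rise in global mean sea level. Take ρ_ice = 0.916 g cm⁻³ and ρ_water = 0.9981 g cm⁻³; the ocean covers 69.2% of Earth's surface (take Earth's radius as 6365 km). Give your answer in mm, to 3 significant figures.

Lunard: 0.76 × 9.35 km³ × (916/998.1) = 6.521 km³ of water.
Spread over 3.52×10^14 m² of ocean, Δh = 6.521×10^9 / 3.52×10^14 = 1.85×10^-5 m = 0.0185 mm.

≈ 0.0185 mm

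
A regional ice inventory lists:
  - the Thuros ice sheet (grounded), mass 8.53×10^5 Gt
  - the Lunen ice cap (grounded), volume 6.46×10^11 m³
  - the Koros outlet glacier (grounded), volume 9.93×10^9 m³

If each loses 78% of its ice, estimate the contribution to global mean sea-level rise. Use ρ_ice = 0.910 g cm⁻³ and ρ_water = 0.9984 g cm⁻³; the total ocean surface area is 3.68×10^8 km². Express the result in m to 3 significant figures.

≈ 1.81 m

Thuros: 0.78 × 8.53×10^5 Gt = 6.653×10^17 kg; dividing by ρ_w = 0.9984 g cm⁻³ = 998.4 kg m⁻³ gives 6.664×10^14 m³ of water.
Lunen: 0.78 × 6.46×10^11 m³ × (910/998.4) = 4.593×10^11 m³ of water.
Koros: 0.78 × 9.93×10^9 m³ × (910/998.4) = 7.060×10^9 m³ of water.
Total added water ≈ 6.669×10^14 m³ over 3.68×10^14 m² → Δh = 1.81 m.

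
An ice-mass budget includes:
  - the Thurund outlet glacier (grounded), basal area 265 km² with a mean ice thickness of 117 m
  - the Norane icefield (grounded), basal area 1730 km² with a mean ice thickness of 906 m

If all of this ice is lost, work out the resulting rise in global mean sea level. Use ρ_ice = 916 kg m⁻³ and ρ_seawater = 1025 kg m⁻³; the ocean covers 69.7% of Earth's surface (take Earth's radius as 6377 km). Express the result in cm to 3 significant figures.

≈ 0.401 cm

Thurund: ice volume = 265 km² × 117 m = 31.00 km³; 31.00 × (916/1025) = 27.71 km³ of water.
Norane: ice volume = 1730 km² × 906 m = 1567 km³; 1567 × (916/1025) = 1401 km³ of water.
Total added water ≈ 1.428×10^12 m³ over 3.56×10^14 m² → Δh = 4.01×10^-3 m = 0.401 cm.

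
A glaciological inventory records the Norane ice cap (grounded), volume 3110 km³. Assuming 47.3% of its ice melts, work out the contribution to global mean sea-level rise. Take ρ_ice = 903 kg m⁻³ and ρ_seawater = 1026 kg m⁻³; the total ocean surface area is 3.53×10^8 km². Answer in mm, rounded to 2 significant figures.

Norane: 0.473 × 3110 km³ × (903/1026) = 1295 km³ of water.
Spread over 3.53×10^14 m² of ocean, Δh = 1.295×10^12 / 3.53×10^14 = 3.67×10^-3 m = 3.7 mm.

≈ 3.7 mm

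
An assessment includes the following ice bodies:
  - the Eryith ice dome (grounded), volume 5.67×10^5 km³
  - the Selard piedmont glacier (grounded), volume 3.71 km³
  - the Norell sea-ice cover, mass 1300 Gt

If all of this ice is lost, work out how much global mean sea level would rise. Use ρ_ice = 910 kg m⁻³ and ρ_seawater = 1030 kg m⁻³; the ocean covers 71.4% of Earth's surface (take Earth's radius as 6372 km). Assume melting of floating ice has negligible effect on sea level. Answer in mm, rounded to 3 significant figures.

Eryith: 5.67×10^5 km³ × (910/1030) = 5.009×10^5 km³ of water.
Selard: 3.71 km³ × (910/1030) = 3.278 km³ of water.
The Norell sea-ice cover is floating and already displaces its own weight of water, so its melt adds essentially nothing to sea level.
Total added water ≈ 5.009×10^14 m³ over 3.64×10^14 m² → Δh = 1.38 m = 1380 mm.

≈ 1380 mm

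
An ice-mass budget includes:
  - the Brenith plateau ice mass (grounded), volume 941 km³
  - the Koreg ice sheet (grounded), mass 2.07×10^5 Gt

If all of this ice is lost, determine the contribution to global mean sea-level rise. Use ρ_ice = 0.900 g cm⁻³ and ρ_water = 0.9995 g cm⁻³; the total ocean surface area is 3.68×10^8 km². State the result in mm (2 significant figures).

≈ 570 mm

Brenith: 941 km³ × (900/999.5) = 847.3 km³ of water.
Koreg: 2.07×10^5 Gt = 2.070×10^17 kg; dividing by ρ_w = 0.9995 g cm⁻³ = 999.5 kg m⁻³ gives 2.071×10^14 m³ of water.
Total added water ≈ 2.080×10^14 m³ over 3.68×10^14 m² → Δh = 0.565 m = 570 mm.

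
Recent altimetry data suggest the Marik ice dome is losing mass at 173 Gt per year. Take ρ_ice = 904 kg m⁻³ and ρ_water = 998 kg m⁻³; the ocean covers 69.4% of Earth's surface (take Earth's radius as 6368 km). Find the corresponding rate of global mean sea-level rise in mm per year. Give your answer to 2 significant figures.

ρ_w = 998 kg m⁻³. Annual water volume added = 173 Gt / ρ_w = 1.730×10^14 kg / 998 kg m⁻³ = 1.733×10^11 m³.
Δh per year = 1.733×10^11 / 3.54×10^14 = 4.90×10^-4 m = 0.49 mm.

≈ 0.49 mm/yr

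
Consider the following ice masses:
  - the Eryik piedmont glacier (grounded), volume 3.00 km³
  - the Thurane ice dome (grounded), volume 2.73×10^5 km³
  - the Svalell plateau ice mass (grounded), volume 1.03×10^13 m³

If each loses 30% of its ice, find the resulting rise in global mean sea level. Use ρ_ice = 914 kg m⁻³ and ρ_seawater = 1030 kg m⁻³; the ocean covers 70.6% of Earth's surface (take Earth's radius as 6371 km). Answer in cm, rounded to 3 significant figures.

≈ 20.9 cm

Eryik: 0.3 × 3.00 km³ × (914/1030) = 0.7986 km³ of water.
Thurane: 0.3 × 2.73×10^5 km³ × (914/1030) = 7.268×10^4 km³ of water.
Svalell: 0.3 × 1.03×10^13 m³ × (914/1030) = 2.742×10^12 m³ of water.
Total added water ≈ 7.542×10^13 m³ over 3.60×10^14 m² → Δh = 0.209 m = 20.9 cm.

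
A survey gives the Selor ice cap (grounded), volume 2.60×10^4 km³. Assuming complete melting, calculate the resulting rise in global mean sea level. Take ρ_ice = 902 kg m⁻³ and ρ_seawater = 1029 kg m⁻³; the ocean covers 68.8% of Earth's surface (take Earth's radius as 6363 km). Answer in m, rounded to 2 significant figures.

Selor: 2.60×10^4 km³ × (902/1029) = 2.279×10^4 km³ of water.
Spread over 3.50×10^14 m² of ocean, Δh = 2.279×10^13 / 3.50×10^14 = 0.0651 m.

≈ 0.065 m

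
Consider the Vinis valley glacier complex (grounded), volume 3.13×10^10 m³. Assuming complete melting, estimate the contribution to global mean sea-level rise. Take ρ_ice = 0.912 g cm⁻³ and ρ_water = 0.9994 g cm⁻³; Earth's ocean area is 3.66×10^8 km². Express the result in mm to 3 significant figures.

≈ 0.0780 mm

Vinis: 3.13×10^10 m³ × (912/999.4) = 2.856×10^10 m³ of water.
Spread over 3.66×10^14 m² of ocean, Δh = 2.856×10^10 / 3.66×10^14 = 7.80×10^-5 m = 0.0780 mm.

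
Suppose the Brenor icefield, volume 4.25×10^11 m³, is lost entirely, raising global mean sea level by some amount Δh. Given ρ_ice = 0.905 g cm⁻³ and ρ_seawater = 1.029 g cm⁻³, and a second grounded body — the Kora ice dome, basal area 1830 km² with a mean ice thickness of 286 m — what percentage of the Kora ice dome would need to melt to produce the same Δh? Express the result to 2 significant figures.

Equal sea-level rise means equal mass of meltwater, i.e. equal mass of ice lost.
Ice mass of Brenor: 3.846×10^14 kg; ice mass of Kora: 4.737×10^14 kg.
Fraction required = 3.846×10^14 / 4.737×10^14 = 0.812 → 81 %.

≈ 81 %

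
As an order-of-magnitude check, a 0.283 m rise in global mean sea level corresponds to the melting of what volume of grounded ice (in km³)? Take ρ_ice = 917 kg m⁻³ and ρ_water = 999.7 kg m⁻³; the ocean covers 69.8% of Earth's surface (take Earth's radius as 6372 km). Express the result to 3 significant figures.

≈ 1.10×10^5 km³

Required water volume = Δh × A = 0.283 m × 3.56×10^14 m² = 1.008×10^14 m³ = 1.008×10^5 km³.
Ice volume = water volume × ρ_w/ρ_ice = 1.008×10^5 × 999.7/917 = 1.10×10^5 km³.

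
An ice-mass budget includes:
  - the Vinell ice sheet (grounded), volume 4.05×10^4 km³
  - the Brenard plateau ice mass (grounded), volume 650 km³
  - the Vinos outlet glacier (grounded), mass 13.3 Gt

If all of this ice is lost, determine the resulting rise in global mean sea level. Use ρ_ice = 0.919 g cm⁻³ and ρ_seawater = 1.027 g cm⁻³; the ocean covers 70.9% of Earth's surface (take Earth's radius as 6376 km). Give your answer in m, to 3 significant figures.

Vinell: 4.05×10^4 km³ × (919/1027) = 3.624×10^4 km³ of water.
Brenard: 650 km³ × (919/1027) = 581.6 km³ of water.
Vinos: 13.3 Gt = 1.330×10^13 kg; dividing by ρ_w = 1.027 g cm⁻³ = 1027 kg m⁻³ gives 1.295×10^10 m³ of water.
Total added water ≈ 3.684×10^13 m³ over 3.62×10^14 m² → Δh = 0.102 m.

≈ 0.102 m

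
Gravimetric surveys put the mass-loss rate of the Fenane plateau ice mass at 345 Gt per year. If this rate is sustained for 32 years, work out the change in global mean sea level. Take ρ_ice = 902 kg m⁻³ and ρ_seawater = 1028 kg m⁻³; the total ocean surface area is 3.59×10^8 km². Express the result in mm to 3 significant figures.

≈ 29.9 mm

Total mass lost = 345 Gt/yr × 32 yr = 1.104×10^4 Gt = 1.104×10^16 kg.
ρ_w = 1028 kg m⁻³, so water volume = 1.104×10^16 / 1028 = 1.074×10^13 m³.
Δh = 1.074×10^13 / 3.59×10^14 = 0.0299 m = 29.9 mm.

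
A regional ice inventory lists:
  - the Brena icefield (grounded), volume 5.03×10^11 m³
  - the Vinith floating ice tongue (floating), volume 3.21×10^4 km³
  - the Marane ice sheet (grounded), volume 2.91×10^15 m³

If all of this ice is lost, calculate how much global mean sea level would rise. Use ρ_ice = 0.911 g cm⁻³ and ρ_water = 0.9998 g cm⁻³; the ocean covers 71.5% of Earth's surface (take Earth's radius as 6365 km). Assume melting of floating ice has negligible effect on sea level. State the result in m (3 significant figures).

Brena: 5.03×10^11 m³ × (911/999.8) = 4.583×10^11 m³ of water.
The Vinith floating ice tongue is floating and already displaces its own weight of water, so its melt adds essentially nothing to sea level.
Marane: 2.91×10^15 m³ × (911/999.8) = 2.652×10^15 m³ of water.
Total added water ≈ 2.652×10^15 m³ over 3.64×10^14 m² → Δh = 7.29 m.

≈ 7.29 m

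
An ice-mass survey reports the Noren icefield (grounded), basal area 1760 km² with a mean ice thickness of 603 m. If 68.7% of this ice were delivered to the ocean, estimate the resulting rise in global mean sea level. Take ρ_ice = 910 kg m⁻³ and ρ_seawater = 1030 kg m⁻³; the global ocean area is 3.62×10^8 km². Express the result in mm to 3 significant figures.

Noren: ice volume = 1760 km² × 603 m = 1061 km³; 0.687 × 1061 × (910/1030) = 644.2 km³ of water.
Spread over 3.62×10^14 m² of ocean, Δh = 6.442×10^11 / 3.62×10^14 = 1.78×10^-3 m = 1.78 mm.

≈ 1.78 mm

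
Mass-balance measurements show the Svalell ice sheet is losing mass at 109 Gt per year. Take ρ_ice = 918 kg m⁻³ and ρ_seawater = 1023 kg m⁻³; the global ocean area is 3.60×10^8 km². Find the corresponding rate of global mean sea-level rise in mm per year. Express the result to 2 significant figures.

ρ_w = 1023 kg m⁻³. Annual water volume added = 109 Gt / ρ_w = 1.090×10^14 kg / 1023 kg m⁻³ = 1.065×10^11 m³.
Δh per year = 1.065×10^11 / 3.60×10^14 = 2.96×10^-4 m = 0.30 mm.

≈ 0.30 mm/yr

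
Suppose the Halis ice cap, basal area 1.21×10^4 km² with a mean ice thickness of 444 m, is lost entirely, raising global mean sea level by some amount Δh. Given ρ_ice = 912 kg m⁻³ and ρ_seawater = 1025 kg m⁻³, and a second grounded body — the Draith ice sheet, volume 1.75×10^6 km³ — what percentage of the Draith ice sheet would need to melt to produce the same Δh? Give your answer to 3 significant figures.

Equal sea-level rise means equal mass of meltwater, i.e. equal mass of ice lost.
Ice mass of Halis: 4.900×10^15 kg; ice mass of Draith: 1.596×10^18 kg.
Fraction required = 4.900×10^15 / 1.596×10^18 = 3.07×10^-3 → 0.307 %.

≈ 0.307 %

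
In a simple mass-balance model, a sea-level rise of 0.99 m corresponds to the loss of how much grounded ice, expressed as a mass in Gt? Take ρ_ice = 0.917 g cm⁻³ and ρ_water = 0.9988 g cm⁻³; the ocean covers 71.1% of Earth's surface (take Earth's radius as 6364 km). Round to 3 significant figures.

Required water volume = Δh × A = 0.99 m × 3.62×10^14 m² = 3.582×10^14 m³.
ρ_w = 0.9988 g cm⁻³ = 998.8 kg m⁻³, so the mass of water = 3.582×10^14 m³ × 998.8 kg m⁻³ = 3.578×10^17 kg = 3.58×10^5 Gt (and the same mass of ice, by conservation).

≈ 3.58×10^5 Gt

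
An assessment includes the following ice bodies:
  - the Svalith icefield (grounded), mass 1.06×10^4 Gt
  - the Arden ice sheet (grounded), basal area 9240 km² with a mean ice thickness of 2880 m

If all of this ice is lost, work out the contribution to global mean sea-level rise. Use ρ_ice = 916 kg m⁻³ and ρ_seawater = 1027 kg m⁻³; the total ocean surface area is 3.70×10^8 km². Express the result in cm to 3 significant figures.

Svalith: 1.06×10^4 Gt = 1.060×10^16 kg; dividing by ρ_w = 1027 kg m⁻³ gives 1.032×10^13 m³ of water.
Arden: ice volume = 9240 km² × 2880 m = 2.661×10^4 km³; 2.661×10^4 × (916/1027) = 2.374×10^4 km³ of water.
Total added water ≈ 3.406×10^13 m³ over 3.70×10^14 m² → Δh = 0.0920 m = 9.20 cm.

≈ 9.20 cm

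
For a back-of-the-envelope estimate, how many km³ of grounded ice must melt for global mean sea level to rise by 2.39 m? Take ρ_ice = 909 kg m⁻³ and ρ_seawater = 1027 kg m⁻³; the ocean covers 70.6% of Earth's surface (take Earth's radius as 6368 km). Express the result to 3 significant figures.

≈ 9.71×10^5 km³

Required water volume = Δh × A = 2.39 m × 3.60×10^14 m² = 8.598×10^14 m³ = 8.598×10^5 km³.
Ice volume = water volume × ρ_w/ρ_ice = 8.598×10^5 × 1027/909 = 9.71×10^5 km³.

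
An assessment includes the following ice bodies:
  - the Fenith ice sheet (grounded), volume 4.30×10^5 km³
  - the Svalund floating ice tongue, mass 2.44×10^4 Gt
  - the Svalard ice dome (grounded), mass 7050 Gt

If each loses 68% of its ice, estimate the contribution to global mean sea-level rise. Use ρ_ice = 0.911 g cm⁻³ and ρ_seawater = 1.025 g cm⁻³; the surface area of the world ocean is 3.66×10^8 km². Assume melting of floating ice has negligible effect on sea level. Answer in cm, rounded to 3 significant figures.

≈ 72.3 cm

Fenith: 0.68 × 4.30×10^5 km³ × (911/1025) = 2.599×10^5 km³ of water.
The Svalund floating ice tongue is floating and already displaces its own weight of water, so its melt adds essentially nothing to sea level.
Svalard: 0.68 × 7050 Gt = 4.794×10^15 kg; dividing by ρ_w = 1.025 g cm⁻³ = 1025 kg m⁻³ gives 4.677×10^12 m³ of water.
Total added water ≈ 2.646×10^14 m³ over 3.66×10^14 m² → Δh = 0.723 m = 72.3 cm.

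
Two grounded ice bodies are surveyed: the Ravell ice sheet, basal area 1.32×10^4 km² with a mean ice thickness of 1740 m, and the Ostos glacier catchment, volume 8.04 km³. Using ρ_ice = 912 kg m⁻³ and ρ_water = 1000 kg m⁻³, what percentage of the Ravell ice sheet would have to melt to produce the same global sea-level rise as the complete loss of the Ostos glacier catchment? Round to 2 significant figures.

≈ 0.035 %

Equal sea-level rise means equal mass of meltwater, i.e. equal mass of ice lost.
Ice mass of Ostos: 7.332×10^12 kg; ice mass of Ravell: 2.095×10^16 kg.
Fraction required = 7.332×10^12 / 2.095×10^16 = 3.50×10^-4 → 0.035 %.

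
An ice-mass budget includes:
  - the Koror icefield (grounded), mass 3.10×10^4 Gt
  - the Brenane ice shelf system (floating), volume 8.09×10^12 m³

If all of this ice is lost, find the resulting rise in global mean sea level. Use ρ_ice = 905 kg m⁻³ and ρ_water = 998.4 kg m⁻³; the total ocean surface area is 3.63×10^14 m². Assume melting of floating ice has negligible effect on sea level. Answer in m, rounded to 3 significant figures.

Koror: 3.10×10^4 Gt = 3.100×10^16 kg; dividing by ρ_w = 998.4 kg m⁻³ gives 3.105×10^13 m³ of water.
The Brenane ice shelf system is floating and already displaces its own weight of water, so its melt adds essentially nothing to sea level.
Total added water ≈ 3.105×10^13 m³ over 3.63×10^14 m² → Δh = 0.0855 m.

≈ 0.0855 m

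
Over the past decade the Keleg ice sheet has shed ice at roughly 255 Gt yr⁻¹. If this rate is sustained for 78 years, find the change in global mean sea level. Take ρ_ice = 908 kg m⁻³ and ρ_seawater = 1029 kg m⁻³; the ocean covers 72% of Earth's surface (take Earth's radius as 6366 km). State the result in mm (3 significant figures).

≈ 52.7 mm

Total mass lost = 255 Gt/yr × 78 yr = 1.989×10^4 Gt = 1.989×10^16 kg.
ρ_w = 1029 kg m⁻³, so water volume = 1.989×10^16 / 1029 = 1.933×10^13 m³.
Δh = 1.933×10^13 / 3.67×10^14 = 0.0527 m = 52.7 mm.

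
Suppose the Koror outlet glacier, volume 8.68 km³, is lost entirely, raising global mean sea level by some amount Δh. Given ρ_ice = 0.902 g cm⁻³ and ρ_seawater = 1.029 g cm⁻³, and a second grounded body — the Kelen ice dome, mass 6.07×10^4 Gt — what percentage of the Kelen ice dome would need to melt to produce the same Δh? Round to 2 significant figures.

≈ 0.013 %

Equal sea-level rise means equal mass of meltwater, i.e. equal mass of ice lost.
Ice mass of Koror: 7.829×10^12 kg; ice mass of Kelen: 6.070×10^16 kg.
Fraction required = 7.829×10^12 / 6.070×10^16 = 1.29×10^-4 → 0.013 %.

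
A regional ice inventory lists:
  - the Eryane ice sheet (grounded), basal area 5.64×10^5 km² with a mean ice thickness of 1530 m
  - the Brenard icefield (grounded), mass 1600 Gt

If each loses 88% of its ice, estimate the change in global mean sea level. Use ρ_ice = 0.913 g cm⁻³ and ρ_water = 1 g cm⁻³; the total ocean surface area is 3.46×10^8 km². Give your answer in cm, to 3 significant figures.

Eryane: ice volume = 5.64×10^5 km² × 1530 m = 8.629×10^5 km³; 0.88 × 8.629×10^5 × (913/1000) = 6.933×10^5 km³ of water.
Brenard: 0.88 × 1600 Gt = 1.408×10^15 kg; dividing by ρ_w = 1 g cm⁻³ = 1000 kg m⁻³ gives 1.408×10^12 m³ of water.
Total added water ≈ 6.947×10^14 m³ over 3.46×10^14 m² → Δh = 2.01 m = 201 cm.

≈ 201 cm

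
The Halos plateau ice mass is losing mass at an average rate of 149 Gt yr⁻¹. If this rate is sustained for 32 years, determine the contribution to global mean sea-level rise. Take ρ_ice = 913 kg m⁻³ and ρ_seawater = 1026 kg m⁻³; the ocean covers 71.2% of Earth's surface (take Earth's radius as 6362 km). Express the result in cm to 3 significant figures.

Total mass lost = 149 Gt/yr × 32 yr = 4768 Gt = 4.768×10^15 kg.
ρ_w = 1026 kg m⁻³, so water volume = 4.768×10^15 / 1026 = 4.647×10^12 m³.
Δh = 4.647×10^12 / 3.62×10^14 = 0.0128 m = 1.28 cm.

≈ 1.28 cm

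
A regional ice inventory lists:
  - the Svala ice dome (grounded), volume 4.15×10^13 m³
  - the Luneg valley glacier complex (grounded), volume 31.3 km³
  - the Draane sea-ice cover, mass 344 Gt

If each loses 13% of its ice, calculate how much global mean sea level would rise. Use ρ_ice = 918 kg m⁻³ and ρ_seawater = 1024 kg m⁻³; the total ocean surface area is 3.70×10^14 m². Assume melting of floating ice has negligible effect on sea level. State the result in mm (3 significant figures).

≈ 13.1 mm

Svala: 0.13 × 4.15×10^13 m³ × (918/1024) = 4.837×10^12 m³ of water.
Luneg: 0.13 × 31.3 km³ × (918/1024) = 3.648 km³ of water.
The Draane sea-ice cover is floating and already displaces its own weight of water, so its melt adds essentially nothing to sea level.
Total added water ≈ 4.840×10^12 m³ over 3.70×10^14 m² → Δh = 0.0131 m = 13.1 mm.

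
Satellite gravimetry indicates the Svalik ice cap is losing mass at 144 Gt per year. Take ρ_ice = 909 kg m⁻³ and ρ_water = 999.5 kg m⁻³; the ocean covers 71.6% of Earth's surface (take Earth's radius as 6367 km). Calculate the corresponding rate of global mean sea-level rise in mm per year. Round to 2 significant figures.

≈ 0.39 mm/yr

ρ_w = 999.5 kg m⁻³. Annual water volume added = 144 Gt / ρ_w = 1.440×10^14 kg / 999.5 kg m⁻³ = 1.441×10^11 m³.
Δh per year = 1.441×10^11 / 3.65×10^14 = 3.95×10^-4 m = 0.39 mm.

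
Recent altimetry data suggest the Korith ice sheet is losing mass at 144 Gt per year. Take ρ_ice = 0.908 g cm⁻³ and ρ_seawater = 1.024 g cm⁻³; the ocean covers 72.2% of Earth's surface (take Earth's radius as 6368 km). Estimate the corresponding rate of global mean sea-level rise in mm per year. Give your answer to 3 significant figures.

≈ 0.382 mm/yr

ρ_w = 1.024 g cm⁻³ = 1024 kg m⁻³. Annual water volume added = 144 Gt / ρ_w = 1.440×10^14 kg / 1024 kg m⁻³ = 1.406×10^11 m³.
Δh per year = 1.406×10^11 / 3.68×10^14 = 3.82×10^-4 m = 0.382 mm.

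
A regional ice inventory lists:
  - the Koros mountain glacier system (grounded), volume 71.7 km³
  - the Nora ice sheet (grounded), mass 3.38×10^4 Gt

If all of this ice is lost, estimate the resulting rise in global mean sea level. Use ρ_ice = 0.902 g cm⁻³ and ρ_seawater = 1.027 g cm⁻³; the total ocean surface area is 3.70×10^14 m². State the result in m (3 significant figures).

≈ 0.0891 m

Koros: 71.7 km³ × (902/1027) = 62.97 km³ of water.
Nora: 3.38×10^4 Gt = 3.380×10^16 kg; dividing by ρ_w = 1.027 g cm⁻³ = 1027 kg m⁻³ gives 3.291×10^13 m³ of water.
Total added water ≈ 3.297×10^13 m³ over 3.70×10^14 m² → Δh = 0.0891 m.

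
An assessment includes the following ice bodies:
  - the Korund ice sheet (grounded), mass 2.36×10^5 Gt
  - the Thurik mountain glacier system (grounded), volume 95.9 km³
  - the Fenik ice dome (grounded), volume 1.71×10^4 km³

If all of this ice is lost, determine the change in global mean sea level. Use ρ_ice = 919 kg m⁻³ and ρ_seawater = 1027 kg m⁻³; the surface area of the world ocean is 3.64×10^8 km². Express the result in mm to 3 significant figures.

≈ 674 mm

Korund: 2.36×10^5 Gt = 2.360×10^17 kg; dividing by ρ_w = 1027 kg m⁻³ gives 2.298×10^14 m³ of water.
Thurik: 95.9 km³ × (919/1027) = 85.82 km³ of water.
Fenik: 1.71×10^4 km³ × (919/1027) = 1.530×10^4 km³ of water.
Total added water ≈ 2.452×10^14 m³ over 3.64×10^14 m² → Δh = 0.674 m = 674 mm.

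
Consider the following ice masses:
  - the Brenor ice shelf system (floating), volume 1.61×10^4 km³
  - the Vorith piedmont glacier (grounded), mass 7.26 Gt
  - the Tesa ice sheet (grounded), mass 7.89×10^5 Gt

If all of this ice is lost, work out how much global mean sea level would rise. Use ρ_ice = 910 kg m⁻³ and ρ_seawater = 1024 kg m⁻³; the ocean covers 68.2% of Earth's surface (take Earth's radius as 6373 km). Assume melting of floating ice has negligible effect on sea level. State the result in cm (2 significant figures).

The Brenor ice shelf system is floating and already displaces its own weight of water, so its melt adds essentially nothing to sea level.
Vorith: 7.26 Gt = 7.260×10^12 kg; dividing by ρ_w = 1024 kg m⁻³ gives 7.090×10^9 m³ of water.
Tesa: 7.89×10^5 Gt = 7.890×10^17 kg; dividing by ρ_w = 1024 kg m⁻³ gives 7.705×10^14 m³ of water.
Total added water ≈ 7.705×10^14 m³ over 3.48×10^14 m² → Δh = 2.21 m = 220 cm.

≈ 220 cm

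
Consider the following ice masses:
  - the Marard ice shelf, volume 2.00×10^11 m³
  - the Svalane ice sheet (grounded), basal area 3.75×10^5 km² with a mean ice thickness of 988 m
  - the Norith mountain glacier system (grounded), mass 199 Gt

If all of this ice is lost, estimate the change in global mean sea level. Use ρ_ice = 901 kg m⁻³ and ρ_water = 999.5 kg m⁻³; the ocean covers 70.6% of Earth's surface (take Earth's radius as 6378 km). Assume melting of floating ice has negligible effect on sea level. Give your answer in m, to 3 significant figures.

≈ 0.926 m

The Marard ice shelf is floating and already displaces its own weight of water, so its melt adds essentially nothing to sea level.
Svalane: ice volume = 3.75×10^5 km² × 988 m = 3.705×10^5 km³; 3.705×10^5 × (901/999.5) = 3.340×10^5 km³ of water.
Norith: 199 Gt = 1.990×10^14 kg; dividing by ρ_w = 999.5 kg m⁻³ gives 1.991×10^11 m³ of water.
Total added water ≈ 3.342×10^14 m³ over 3.61×10^14 m² → Δh = 0.926 m.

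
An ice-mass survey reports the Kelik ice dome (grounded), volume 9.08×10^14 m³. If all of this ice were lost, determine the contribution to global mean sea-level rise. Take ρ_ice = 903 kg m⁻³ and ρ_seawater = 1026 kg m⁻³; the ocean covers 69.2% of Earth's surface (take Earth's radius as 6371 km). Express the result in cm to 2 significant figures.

Kelik: 9.08×10^14 m³ × (903/1026) = 7.991×10^14 m³ of water.
Spread over 3.53×10^14 m² of ocean, Δh = 7.991×10^14 / 3.53×10^14 = 2.26 m = 230 cm.

≈ 230 cm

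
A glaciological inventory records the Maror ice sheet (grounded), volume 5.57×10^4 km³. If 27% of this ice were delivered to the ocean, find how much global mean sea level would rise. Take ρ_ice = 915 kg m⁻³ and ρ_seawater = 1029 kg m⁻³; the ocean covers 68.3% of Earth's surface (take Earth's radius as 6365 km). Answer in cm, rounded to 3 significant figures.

Maror: 0.27 × 5.57×10^4 km³ × (915/1029) = 1.337×10^4 km³ of water.
Spread over 3.48×10^14 m² of ocean, Δh = 1.337×10^13 / 3.48×10^14 = 0.0385 m = 3.85 cm.

≈ 3.85 cm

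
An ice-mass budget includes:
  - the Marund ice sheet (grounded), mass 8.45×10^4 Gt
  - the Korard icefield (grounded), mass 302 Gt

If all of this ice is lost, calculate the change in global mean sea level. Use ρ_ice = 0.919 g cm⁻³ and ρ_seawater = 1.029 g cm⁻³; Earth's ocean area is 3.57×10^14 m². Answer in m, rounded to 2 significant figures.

≈ 0.23 m

Marund: 8.45×10^4 Gt = 8.450×10^16 kg; dividing by ρ_w = 1.029 g cm⁻³ = 1029 kg m⁻³ gives 8.212×10^13 m³ of water.
Korard: 302 Gt = 3.020×10^14 kg; dividing by ρ_w = 1029 kg m⁻³ gives 2.935×10^11 m³ of water.
Total added water ≈ 8.241×10^13 m³ over 3.57×10^14 m² → Δh = 0.231 m.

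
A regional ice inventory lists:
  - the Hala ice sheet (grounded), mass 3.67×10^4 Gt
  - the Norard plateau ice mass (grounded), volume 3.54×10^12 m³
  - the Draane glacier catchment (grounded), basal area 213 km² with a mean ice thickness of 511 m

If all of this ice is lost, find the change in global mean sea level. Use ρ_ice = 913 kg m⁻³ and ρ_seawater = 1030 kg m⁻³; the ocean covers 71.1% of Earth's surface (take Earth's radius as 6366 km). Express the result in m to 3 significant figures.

Hala: 3.67×10^4 Gt = 3.670×10^16 kg; dividing by ρ_w = 1030 kg m⁻³ gives 3.563×10^13 m³ of water.
Norard: 3.54×10^12 m³ × (913/1030) = 3.138×10^12 m³ of water.
Draane: ice volume = 213 km² × 511 m = 108.8 km³; 108.8 × (913/1030) = 96.48 km³ of water.
Total added water ≈ 3.887×10^13 m³ over 3.62×10^14 m² → Δh = 0.107 m.

≈ 0.107 m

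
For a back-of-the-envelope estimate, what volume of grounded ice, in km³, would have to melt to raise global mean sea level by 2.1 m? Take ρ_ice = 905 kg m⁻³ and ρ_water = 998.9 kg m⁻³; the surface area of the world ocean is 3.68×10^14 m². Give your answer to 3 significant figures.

≈ 8.53×10^5 km³

Required water volume = Δh × A = 2.1 m × 3.68×10^14 m² = 7.728×10^14 m³ = 7.728×10^5 km³.
Ice volume = water volume × ρ_w/ρ_ice = 7.728×10^5 × 998.9/905 = 8.53×10^5 km³.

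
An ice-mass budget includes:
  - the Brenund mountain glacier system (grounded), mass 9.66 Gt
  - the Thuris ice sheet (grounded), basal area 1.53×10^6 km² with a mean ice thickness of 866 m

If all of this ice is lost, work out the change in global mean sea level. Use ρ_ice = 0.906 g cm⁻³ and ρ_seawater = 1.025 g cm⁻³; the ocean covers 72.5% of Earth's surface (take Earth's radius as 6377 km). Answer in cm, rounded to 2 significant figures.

Brenund: 9.66 Gt = 9.660×10^12 kg; dividing by ρ_w = 1.025 g cm⁻³ = 1025 kg m⁻³ gives 9.424×10^9 m³ of water.
Thuris: ice volume = 1.53×10^6 km² × 866 m = 1.325×10^6 km³; 1.325×10^6 × (906/1025) = 1.171×10^6 km³ of water.
Total added water ≈ 1.171×10^15 m³ over 3.70×10^14 m² → Δh = 3.16 m = 320 cm.

≈ 320 cm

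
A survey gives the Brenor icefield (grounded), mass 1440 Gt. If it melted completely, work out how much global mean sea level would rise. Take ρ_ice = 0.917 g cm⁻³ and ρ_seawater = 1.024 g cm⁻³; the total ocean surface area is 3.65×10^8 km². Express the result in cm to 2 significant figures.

Brenor: 1440 Gt = 1.440×10^15 kg; dividing by ρ_w = 1.024 g cm⁻³ = 1024 kg m⁻³ gives 1.406×10^12 m³ of water.
Spread over 3.65×10^14 m² of ocean, Δh = 1.406×10^12 / 3.65×10^14 = 3.85×10^-3 m = 0.39 cm.

≈ 0.39 cm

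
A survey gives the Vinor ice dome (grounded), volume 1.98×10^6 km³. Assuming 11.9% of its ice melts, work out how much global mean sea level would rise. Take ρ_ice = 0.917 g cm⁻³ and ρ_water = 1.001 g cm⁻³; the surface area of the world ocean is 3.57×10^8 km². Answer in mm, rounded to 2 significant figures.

Vinor: 0.119 × 1.98×10^6 km³ × (917/1001) = 2.158×10^5 km³ of water.
Spread over 3.57×10^14 m² of ocean, Δh = 2.158×10^14 / 3.57×10^14 = 0.605 m = 600 mm.

≈ 600 mm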